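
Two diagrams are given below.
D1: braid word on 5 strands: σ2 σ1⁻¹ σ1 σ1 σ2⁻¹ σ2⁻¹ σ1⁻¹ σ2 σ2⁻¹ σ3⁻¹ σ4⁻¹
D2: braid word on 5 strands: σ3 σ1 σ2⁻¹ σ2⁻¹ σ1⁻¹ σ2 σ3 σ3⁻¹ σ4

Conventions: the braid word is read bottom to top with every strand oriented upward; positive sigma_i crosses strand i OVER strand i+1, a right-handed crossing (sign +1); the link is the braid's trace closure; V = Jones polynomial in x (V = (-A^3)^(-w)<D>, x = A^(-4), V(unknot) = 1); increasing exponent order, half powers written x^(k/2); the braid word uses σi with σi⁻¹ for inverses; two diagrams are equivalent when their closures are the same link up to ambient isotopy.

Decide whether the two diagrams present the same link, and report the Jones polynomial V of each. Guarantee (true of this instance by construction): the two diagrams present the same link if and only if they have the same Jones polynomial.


equivalent: yes
V(D1) = -x^(-5/2) - x^(-1/2)  (w -3, c 11, <D> = A^-7 + A)
V(D2) = -x^(-5/2) - x^(-1/2)  (w +1, c 9, <D> = A^5 + A^13)
why: D2 (9 crossings) and D1 (11) are Markov-related braid presentations


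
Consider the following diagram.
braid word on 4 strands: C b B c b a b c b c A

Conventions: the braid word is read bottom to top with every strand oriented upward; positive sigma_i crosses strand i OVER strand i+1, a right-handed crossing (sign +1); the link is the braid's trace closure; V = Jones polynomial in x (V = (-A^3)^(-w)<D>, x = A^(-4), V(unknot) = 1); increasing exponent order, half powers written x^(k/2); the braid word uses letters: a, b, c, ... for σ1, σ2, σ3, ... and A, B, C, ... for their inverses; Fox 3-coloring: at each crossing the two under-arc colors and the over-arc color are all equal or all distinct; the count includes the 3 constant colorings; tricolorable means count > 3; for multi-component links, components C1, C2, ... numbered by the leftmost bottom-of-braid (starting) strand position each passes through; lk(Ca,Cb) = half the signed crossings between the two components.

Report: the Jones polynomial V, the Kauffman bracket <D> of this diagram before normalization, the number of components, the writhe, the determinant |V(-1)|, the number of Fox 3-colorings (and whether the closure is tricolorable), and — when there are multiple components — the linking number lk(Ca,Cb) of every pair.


V(x) = x + x^3 - x^4
bracket: A^-1 - A^3 - A^11, w = +5
1 component, writhe +5, over 11 crossings
det 3, colorings 9 of 3^11 — tricolorable
observation: free reduction leaves σ2 σ1 σ2 σ3 σ2 σ3 σ1⁻¹ of the original 11 letters


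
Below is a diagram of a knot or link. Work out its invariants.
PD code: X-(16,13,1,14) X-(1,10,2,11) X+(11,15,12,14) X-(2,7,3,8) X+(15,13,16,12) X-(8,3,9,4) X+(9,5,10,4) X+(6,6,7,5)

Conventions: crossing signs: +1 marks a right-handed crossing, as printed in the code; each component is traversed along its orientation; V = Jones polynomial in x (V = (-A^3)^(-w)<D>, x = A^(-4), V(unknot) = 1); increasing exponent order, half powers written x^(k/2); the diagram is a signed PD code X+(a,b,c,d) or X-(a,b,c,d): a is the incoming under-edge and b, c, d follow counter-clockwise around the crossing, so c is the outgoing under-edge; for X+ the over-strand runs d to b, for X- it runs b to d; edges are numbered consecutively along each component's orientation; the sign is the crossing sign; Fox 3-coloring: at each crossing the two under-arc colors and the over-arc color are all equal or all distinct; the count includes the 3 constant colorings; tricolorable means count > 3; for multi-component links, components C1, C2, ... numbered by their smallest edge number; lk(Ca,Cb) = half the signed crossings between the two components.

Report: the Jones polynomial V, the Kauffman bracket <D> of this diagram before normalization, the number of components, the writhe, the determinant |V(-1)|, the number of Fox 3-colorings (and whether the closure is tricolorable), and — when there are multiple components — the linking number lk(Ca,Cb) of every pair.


V = 1
<D> = 1 (w = 0)
1 component over 8 crossings, w = 0
3 Fox colorings among 3^8, |V(-1)| = 1: not tricolorable
why: w = 0 shifts under R1 moves; the (-A^3)^(0) factor cancels that in V


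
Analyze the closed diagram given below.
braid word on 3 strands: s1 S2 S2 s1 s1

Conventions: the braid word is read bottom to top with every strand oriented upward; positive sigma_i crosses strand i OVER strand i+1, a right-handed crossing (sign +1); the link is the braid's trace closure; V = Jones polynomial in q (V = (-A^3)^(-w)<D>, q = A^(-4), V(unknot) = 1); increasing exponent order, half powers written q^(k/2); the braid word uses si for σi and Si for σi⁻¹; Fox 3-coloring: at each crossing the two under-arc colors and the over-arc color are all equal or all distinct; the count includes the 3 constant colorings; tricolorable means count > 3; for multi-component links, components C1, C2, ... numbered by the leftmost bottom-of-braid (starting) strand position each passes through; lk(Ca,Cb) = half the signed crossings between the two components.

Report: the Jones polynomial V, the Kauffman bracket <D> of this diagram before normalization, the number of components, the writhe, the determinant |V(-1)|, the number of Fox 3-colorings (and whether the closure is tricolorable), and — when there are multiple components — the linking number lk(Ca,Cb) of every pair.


V(q) = -q^(-3/2) - 2q^(1/2) + q^(3/2) - q^(5/2) + q^(7/2)
bracket: -A^-11 + A^-7 - A^-3 + 2A + A^9, w = +1
2 components, writhe +1, over 5 crossings
lk(C1,C2) = -1
det 6, colorings 9 of 3^5 — tricolorable
observation: the 1 component pair carries total linking -1


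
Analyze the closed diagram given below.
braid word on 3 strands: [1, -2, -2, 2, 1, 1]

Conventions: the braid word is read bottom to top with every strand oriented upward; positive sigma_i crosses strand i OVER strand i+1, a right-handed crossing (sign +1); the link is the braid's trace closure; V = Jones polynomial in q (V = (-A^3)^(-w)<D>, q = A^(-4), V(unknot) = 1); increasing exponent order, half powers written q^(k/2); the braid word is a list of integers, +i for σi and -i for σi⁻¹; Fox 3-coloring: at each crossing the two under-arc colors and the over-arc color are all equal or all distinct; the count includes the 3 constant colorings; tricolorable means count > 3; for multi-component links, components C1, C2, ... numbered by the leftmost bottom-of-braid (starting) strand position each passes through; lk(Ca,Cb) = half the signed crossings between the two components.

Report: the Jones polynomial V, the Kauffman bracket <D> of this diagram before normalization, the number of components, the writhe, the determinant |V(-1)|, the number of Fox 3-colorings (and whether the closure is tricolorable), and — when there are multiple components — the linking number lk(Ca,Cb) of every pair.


V(q) = q + q^3 - q^4
bracket: -A^-10 + A^-6 + A^2, w = +2
1 component, writhe +2, over 6 crossings
det 3, colorings 9 of 3^6 — tricolorable
observation: w = +2 shifts under R1 moves; the (-A^3)^(-2) factor cancels that in V


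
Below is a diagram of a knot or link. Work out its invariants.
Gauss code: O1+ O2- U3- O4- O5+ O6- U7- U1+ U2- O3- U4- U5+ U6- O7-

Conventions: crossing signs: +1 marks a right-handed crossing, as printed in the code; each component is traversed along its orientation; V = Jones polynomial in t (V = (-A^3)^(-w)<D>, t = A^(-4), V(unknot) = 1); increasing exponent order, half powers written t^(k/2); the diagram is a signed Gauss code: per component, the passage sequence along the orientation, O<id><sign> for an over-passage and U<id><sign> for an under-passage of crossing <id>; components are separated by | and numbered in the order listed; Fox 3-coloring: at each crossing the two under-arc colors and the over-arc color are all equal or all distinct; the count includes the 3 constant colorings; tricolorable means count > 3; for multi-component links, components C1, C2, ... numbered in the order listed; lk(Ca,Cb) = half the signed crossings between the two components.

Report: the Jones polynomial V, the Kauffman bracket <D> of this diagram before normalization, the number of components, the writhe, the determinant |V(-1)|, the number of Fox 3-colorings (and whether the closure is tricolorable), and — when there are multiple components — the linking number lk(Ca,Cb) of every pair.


V = -t^-4 + t^-3 + t^-1
<D> = -A^-5 - A^3 + A^7 (w = -3)
1 component over 7 crossings, w = -3
9 Fox colorings among 3^7, |V(-1)| = 3: tricolorable
why: |V(-1)| = 3: so tricolorable, since 3 divides 3


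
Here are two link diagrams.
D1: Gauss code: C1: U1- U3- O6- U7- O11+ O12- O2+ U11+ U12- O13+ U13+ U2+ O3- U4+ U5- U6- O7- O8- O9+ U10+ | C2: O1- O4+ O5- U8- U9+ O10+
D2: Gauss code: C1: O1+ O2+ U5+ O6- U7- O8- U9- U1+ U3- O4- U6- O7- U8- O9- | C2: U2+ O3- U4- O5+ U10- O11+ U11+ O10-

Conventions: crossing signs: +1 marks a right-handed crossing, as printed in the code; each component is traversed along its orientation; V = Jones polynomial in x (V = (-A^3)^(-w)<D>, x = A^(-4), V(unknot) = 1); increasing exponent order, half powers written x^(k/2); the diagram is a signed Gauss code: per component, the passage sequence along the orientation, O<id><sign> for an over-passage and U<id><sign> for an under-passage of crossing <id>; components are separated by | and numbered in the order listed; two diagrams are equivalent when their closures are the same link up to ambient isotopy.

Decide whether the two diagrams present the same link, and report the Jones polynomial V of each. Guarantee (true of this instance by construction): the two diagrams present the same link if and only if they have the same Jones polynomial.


same link: no
V(D1) = x^(-9/2) - x^(-5/2) - x^(-3/2) - x^(-1/2)  [13 crossings, <D> = A^-1 + A^3 + A^7 - A^15, w = -1]
D2 (bracket A^-11 - A^-7 + 3A^-3 - 2A + 3A^5 - 3A^9 + 2A^13 - A^17; 11 crossings at w = -3): V = x^(-13/2) - 2x^(-11/2) + 3x^(-9/2) - 3x^(-7/2) + 2x^(-5/2) - 3x^(-3/2) + x^(-1/2) - x^(1/2)
note: V(x) takes 2 values over 2 diagrams, fixing the grouping


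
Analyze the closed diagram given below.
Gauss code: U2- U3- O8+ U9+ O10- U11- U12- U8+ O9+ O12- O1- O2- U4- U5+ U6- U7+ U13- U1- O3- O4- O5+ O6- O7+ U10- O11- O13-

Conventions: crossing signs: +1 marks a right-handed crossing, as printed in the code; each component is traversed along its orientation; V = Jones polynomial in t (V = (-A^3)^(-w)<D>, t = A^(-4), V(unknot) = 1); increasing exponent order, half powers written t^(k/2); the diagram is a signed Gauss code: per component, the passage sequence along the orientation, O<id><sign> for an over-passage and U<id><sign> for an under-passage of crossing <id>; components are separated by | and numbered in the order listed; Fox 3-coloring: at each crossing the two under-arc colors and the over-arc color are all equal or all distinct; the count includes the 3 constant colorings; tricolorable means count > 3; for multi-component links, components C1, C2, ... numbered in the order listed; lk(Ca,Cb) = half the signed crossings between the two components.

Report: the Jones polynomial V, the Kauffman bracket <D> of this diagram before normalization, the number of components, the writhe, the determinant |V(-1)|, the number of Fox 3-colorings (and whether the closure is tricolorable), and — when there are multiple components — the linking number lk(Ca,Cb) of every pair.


Jones polynomial: V(t) = -t^-6 + t^-5 - t^-4 + 2t^-3 - t^-2 + t^-1
<D> = -A^-11 + A^-7 - 2A^-3 + A - A^5 + A^9; writhe -5
components 1, writhe -5 (13 crossings)
3-colorings: 3 of 3^13, det 7 — not tricolorable
note: w = -5 (over 13 crossings) is diagram-only; (-A^3)^(5) removes it from V


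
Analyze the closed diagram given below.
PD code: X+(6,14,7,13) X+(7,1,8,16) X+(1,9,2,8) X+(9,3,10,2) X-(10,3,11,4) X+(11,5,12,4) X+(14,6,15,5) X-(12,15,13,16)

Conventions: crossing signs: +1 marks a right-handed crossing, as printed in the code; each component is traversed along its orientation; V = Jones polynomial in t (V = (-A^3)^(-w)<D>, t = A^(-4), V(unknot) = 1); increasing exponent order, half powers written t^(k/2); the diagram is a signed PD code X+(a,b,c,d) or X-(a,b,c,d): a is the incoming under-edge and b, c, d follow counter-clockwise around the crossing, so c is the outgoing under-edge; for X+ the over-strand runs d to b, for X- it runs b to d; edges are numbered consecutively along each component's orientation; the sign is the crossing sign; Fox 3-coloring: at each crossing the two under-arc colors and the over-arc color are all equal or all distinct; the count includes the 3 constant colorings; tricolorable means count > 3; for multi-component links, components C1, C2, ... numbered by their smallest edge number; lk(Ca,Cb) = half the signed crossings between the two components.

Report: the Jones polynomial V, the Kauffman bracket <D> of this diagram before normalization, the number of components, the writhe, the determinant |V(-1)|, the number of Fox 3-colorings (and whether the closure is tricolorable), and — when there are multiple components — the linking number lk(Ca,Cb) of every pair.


V = t - t^2 + 2t^3 - t^4 + t^5 - t^6
<D> = -A^-12 + A^-8 - A^-4 + 2 - A^4 + A^8 (w = +4)
1 component over 8 crossings, w = +4
3 Fox colorings among 3^8, |V(-1)| = 7: not tricolorable
why: V spans 5 powers of t: at least 5 crossings in any diagram


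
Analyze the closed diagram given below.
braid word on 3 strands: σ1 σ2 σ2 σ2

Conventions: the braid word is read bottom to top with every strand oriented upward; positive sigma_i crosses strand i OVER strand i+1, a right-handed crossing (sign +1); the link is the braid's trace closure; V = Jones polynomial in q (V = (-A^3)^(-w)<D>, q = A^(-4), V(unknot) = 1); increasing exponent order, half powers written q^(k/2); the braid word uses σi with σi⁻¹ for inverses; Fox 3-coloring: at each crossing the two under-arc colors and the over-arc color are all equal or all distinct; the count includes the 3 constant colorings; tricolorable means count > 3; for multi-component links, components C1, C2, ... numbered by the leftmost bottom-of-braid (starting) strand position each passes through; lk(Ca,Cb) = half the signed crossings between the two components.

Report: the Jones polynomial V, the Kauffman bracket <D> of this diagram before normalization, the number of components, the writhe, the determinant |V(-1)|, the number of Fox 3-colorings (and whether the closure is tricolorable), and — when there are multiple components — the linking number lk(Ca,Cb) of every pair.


V = q + q^3 - q^4
<D> = -A^-4 + 1 + A^8 (w = +4)
1 component over 4 crossings, w = +4
9 Fox colorings among 3^4, |V(-1)| = 3: tricolorable
why: |V(-1)| = 3: so tricolorable, since 3 divides 3


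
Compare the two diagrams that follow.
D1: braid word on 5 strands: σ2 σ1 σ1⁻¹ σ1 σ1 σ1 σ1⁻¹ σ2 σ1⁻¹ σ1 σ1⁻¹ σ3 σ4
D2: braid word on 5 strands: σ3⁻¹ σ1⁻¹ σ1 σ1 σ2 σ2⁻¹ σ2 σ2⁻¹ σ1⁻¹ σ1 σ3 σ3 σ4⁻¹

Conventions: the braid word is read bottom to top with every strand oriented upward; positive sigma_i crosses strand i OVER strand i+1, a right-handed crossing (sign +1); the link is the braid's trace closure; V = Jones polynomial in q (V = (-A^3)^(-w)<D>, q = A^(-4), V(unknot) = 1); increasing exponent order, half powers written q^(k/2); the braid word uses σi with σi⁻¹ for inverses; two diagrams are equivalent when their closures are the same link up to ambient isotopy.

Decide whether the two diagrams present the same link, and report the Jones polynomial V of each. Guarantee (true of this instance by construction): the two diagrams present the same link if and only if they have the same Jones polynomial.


equivalent: no
D1 (bracket A^-3 + A^5 - A^9 + A^13; 13 crossings at w = +5): V = -q^(1/2) + q^(3/2) - q^(5/2) - q^(9/2)
V(D2) = -q^(-1/2) - q^(1/2)  [13 crossings, <D> = A + A^5, w = +1]
observation: comparing 2 Jones polynomials yields 2 groups


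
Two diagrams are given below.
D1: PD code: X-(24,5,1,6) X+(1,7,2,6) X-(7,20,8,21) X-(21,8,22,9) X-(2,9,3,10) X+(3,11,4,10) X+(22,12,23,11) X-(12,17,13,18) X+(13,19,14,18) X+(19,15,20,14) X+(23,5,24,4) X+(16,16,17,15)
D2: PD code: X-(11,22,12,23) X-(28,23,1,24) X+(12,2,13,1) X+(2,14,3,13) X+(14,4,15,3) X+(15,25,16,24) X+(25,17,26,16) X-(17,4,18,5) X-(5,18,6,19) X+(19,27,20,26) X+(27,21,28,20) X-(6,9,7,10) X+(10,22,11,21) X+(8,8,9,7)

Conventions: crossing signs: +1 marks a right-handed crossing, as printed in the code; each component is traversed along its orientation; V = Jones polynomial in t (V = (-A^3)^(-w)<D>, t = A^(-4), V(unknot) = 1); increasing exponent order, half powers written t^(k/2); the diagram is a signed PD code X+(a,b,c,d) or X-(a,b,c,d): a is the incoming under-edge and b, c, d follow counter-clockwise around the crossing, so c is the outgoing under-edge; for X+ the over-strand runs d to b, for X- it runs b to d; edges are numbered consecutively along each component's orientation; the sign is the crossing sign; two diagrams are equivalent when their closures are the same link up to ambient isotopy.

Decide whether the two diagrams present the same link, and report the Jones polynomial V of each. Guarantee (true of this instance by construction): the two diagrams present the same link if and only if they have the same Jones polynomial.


equivalent: no
V(D1) = 1  (w +2, c 12, <D> = A^6)
V(D2) = 2t - 2t^2 + 3t^3 - 3t^4 + 2t^5 - 2t^6 + t^7  [14 crossings, <D> = A^-16 - 2A^-12 + 2A^-8 - 3A^-4 + 3 - 2A^4 + 2A^8, w = +4]
key observation: 2 classes among 2 diagrams; unequal V(t) rules out equality


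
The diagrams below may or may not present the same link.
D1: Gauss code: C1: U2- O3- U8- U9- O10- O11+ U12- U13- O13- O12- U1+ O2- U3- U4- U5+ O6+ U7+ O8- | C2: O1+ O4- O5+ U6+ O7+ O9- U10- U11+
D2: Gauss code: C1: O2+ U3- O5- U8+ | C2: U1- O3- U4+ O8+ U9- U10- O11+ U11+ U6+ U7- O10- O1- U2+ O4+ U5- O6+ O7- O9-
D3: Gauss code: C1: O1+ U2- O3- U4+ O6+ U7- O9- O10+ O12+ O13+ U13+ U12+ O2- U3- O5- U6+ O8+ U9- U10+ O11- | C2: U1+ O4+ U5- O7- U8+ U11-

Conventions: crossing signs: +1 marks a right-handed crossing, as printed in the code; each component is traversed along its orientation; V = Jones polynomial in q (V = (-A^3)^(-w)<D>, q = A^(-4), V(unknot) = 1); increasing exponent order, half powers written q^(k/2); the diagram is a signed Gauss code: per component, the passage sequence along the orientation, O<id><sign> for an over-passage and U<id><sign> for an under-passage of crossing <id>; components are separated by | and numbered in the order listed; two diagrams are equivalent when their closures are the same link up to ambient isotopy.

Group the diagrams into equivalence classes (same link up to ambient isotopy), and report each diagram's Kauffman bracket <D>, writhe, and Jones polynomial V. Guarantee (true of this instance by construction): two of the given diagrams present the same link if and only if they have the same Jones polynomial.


equivalence classes: {D1} | {D2, D3}
D1 (bracket A^-15 + 2A^-7 - A^-3 + A - A^5; 13 crossings at w = -3): V = q^(-7/2) - q^(-5/2) + q^(-3/2) - 2q^(-1/2) - q^(3/2)
V(D2) = -q^(-9/2) + 3q^(-7/2) - 4q^(-5/2) + 4q^(-3/2) - 5q^(-1/2) + 3q^(1/2) - 3q^(3/2) + q^(5/2)  [11 crossings, <D> = -A^-13 + 3A^-9 - 3A^-5 + 5A^-1 - 4A^3 + 4A^7 - 3A^11 + A^15, w = -1]
D3 (bracket -A^-7 + 3A^-3 - 3A + 5A^5 - 4A^9 + 4A^13 - 3A^17 + A^21; 13 crossings at w = +1): V = -q^(-9/2) + 3q^(-7/2) - 4q^(-5/2) + 4q^(-3/2) - 5q^(-1/2) + 3q^(1/2) - 3q^(3/2) + q^(5/2)
key observation: V(q) takes 2 values over 3 diagrams, fixing the grouping


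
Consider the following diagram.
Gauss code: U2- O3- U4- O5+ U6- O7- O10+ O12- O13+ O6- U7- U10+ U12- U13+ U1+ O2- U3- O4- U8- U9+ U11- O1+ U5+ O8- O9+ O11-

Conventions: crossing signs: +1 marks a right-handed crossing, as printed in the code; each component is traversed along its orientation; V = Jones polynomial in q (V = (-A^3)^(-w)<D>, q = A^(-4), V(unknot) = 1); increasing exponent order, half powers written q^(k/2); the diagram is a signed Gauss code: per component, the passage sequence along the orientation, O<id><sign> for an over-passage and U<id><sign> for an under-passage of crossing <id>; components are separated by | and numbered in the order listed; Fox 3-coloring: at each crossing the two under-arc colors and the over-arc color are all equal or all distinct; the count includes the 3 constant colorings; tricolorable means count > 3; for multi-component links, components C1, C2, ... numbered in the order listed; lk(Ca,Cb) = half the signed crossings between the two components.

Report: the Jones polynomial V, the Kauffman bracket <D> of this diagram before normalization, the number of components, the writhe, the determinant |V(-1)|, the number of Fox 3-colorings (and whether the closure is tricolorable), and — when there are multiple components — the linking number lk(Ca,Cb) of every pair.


Jones polynomial: V(q) = q^-5 - 2q^-4 + 2q^-3 - 2q^-2 + 2q^-1 - 1 + q
<D> = -A^-13 + A^-9 - 2A^-5 + 2A^-1 - 2A^3 + 2A^7 - A^11; writhe -3
components 1, writhe -3 (13 crossings)
3-colorings: 3 of 3^13, det 11 — not tricolorable
note: V spans 6 powers of q: at least 6 crossings in any diagram


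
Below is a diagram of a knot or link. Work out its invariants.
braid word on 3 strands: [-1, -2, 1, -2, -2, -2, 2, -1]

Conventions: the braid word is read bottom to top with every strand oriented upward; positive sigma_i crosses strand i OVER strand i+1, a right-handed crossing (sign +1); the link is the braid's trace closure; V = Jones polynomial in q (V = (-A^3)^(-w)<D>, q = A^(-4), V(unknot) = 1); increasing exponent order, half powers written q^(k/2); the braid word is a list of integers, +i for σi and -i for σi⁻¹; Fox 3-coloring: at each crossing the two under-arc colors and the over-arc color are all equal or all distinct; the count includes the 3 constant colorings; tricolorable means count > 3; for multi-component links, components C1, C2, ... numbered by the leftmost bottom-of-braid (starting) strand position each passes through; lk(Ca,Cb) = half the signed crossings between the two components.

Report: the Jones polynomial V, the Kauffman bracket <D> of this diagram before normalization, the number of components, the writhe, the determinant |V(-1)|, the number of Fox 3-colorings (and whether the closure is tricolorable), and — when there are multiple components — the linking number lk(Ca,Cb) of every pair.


V(q) = -q^-6 + q^-5 - q^-4 + 2q^-3 - q^-2 + q^-1
bracket: A^-8 - A^-4 + 2 - A^4 + A^8 - A^12, w = -4
1 component, writhe -4, over 8 crossings
det 7, colorings 3 of 3^8 — not tricolorable
observation: det 7 = |V(-1)|; not divisible by 3, so not tricolorable


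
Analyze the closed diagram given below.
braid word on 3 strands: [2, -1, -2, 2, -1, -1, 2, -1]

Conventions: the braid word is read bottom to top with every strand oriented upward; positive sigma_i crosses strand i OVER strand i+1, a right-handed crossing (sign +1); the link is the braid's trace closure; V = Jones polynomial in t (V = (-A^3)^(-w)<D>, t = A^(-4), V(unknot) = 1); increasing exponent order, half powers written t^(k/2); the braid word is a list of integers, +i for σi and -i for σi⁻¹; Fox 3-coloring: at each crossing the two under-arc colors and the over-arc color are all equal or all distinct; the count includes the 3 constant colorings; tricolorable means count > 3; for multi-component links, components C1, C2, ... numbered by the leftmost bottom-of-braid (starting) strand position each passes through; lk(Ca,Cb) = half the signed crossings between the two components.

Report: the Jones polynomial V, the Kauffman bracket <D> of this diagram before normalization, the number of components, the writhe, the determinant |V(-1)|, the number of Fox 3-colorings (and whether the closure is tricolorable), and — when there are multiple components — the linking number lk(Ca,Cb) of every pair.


V = t^-5 - 2t^-4 + 2t^-3 - 2t^-2 + 2t^-1 - 1 + t
<D> = A^-10 - A^-6 + 2A^-2 - 2A^2 + 2A^6 - 2A^10 + A^14 (w = -2)
1 component over 8 crossings, w = -2
3 Fox colorings among 3^8, |V(-1)| = 11: not tricolorable
why: w = -2 shifts under R1 moves; the (-A^3)^(2) factor cancels that in V


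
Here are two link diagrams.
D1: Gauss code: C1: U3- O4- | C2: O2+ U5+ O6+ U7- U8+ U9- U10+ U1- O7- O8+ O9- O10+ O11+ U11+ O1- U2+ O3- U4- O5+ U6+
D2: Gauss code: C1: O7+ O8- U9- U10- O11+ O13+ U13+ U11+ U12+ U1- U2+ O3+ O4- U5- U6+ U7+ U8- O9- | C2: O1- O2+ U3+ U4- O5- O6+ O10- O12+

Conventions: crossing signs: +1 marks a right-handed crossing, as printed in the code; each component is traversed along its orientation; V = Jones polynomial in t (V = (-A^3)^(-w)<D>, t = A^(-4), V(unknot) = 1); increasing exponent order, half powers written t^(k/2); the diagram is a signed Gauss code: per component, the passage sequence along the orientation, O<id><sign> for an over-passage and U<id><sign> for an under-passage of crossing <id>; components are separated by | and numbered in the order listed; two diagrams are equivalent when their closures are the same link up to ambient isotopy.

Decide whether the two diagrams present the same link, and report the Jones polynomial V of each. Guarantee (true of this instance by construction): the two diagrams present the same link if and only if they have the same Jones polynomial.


equivalent: no
V(D1) = -t^(-3/2) - 2t^(1/2) + t^(3/2) - t^(5/2) + t^(7/2)  (w +1, c 11, <D> = -A^-11 + A^-7 - A^-3 + 2A + A^9)
V(D2) = -t^(-1/2) - t^(1/2)  [13 crossings, <D> = A + A^5, w = +1]
key observation: 2 classes among 2 diagrams; unequal V(t) rules out equality


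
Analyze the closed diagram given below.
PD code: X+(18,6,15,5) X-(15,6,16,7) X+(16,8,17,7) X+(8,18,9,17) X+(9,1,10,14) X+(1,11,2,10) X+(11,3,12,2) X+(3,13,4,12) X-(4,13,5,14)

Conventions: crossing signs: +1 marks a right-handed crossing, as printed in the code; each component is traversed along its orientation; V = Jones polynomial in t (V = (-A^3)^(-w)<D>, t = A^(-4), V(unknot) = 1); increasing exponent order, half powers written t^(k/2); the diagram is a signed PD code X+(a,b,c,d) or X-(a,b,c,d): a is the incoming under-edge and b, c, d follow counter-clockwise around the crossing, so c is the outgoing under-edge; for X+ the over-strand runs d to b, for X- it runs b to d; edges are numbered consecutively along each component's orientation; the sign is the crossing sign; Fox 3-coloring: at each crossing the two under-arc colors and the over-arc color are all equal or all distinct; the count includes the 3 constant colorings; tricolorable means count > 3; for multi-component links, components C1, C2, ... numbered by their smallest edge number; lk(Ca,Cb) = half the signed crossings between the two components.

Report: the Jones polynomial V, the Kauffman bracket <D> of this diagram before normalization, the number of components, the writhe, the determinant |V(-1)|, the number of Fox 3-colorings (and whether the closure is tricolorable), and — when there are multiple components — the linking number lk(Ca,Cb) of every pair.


V = -t^(3/2) - 2t^(7/2) + t^(9/2) - t^(11/2) + t^(13/2)
<D> = -A^-11 + A^-7 - A^-3 + 2A + A^9 (w = +5)
2 components over 9 crossings, w = +5
lk(C1,C2): +1
9 Fox colorings among 3^9, |V(-1)| = 6: tricolorable
why: span 5 respects span(V) <= c + mu - 1 = 10 for this 2-component diagram


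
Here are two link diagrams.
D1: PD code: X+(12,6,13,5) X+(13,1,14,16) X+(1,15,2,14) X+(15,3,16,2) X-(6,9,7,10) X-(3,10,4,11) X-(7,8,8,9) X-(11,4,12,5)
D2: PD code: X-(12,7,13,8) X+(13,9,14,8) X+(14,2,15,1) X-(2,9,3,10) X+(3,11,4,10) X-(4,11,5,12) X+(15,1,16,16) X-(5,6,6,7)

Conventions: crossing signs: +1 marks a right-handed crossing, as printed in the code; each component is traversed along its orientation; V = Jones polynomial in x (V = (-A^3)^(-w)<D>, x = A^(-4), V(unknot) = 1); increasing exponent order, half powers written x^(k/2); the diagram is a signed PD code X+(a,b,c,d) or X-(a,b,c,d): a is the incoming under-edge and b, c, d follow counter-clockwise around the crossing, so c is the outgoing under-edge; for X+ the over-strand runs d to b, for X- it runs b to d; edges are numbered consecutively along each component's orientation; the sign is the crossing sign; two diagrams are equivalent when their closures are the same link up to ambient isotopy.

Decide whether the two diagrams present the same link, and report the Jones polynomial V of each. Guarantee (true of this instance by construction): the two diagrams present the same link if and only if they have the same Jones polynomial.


equivalent: no
V(D1) = x + x^3 - x^4  (w 0, c 8, <D> = -A^-16 + A^-12 + A^-4)
V(D2) = 1  [8 crossings, <D> = 1, w = 0]
key observation: 2 values of V(x) split the 2 diagrams


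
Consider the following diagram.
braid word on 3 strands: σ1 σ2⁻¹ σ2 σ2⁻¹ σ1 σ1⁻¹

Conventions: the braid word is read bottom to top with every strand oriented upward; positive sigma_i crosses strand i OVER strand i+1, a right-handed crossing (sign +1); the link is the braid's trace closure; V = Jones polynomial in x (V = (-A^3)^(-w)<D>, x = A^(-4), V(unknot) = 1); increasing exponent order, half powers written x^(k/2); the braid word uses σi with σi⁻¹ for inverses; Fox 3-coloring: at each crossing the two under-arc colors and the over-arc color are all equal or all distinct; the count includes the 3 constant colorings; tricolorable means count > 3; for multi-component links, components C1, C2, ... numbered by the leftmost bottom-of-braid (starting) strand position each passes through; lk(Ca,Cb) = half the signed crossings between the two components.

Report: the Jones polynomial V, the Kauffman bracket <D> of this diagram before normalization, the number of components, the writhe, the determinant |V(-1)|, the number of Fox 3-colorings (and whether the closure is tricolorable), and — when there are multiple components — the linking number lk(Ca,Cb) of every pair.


V = 1
<D> = 1 (w = 0)
1 component over 6 crossings, w = 0
3 Fox colorings among 3^6, |V(-1)| = 1: not tricolorable
why: det 1 = |V(-1)|; not divisible by 3, so not tricolorable


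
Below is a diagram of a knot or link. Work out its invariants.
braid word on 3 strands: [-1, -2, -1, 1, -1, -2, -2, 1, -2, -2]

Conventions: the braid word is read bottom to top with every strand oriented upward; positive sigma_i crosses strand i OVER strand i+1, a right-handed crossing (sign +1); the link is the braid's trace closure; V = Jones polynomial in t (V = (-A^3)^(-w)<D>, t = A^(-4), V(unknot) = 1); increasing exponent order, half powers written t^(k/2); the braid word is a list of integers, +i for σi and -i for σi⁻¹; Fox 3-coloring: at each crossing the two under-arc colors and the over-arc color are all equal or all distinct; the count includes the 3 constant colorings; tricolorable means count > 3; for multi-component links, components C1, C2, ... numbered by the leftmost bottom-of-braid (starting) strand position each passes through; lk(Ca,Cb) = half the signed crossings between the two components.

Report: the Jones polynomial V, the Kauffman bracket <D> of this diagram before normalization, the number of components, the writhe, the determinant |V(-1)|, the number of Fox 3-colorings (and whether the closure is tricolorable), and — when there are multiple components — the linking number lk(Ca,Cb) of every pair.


V(t) = t^-8 - 2t^-7 + t^-6 - 2t^-5 + 2t^-4 + t^-2
bracket: A^-10 + 2A^-2 - 2A^2 + A^6 - 2A^10 + A^14, w = -6
1 component, writhe -6, over 10 crossings
det 9, colorings 27 of 3^10 — tricolorable
observation: w = -6 shifts under R1 moves; the (-A^3)^(6) factor cancels that in V


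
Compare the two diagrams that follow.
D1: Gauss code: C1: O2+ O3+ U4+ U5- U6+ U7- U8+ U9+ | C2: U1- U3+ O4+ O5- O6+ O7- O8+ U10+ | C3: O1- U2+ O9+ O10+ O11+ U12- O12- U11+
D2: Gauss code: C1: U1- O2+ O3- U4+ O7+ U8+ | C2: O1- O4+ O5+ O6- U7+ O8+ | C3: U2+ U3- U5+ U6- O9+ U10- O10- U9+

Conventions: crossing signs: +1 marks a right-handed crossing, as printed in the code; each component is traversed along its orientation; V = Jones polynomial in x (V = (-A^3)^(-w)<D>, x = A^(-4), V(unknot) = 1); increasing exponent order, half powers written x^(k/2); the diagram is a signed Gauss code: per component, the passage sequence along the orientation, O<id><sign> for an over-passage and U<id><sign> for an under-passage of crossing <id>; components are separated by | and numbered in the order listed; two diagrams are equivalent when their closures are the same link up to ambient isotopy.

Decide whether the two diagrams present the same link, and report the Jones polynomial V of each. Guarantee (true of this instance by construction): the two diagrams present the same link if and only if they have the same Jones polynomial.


equivalent: no
V(D1) = x + 2x^3 + x^5  (w +4, c 12, <D> = A^-8 + 2 + A^8)
D2 (bracket A^-6 + A^-2 + A^2 + A^6; 10 crossings at w = +2): V = 1 + x + x^2 + x^3
why: 2 classes among 2 diagrams; unequal V(x) rules out equality


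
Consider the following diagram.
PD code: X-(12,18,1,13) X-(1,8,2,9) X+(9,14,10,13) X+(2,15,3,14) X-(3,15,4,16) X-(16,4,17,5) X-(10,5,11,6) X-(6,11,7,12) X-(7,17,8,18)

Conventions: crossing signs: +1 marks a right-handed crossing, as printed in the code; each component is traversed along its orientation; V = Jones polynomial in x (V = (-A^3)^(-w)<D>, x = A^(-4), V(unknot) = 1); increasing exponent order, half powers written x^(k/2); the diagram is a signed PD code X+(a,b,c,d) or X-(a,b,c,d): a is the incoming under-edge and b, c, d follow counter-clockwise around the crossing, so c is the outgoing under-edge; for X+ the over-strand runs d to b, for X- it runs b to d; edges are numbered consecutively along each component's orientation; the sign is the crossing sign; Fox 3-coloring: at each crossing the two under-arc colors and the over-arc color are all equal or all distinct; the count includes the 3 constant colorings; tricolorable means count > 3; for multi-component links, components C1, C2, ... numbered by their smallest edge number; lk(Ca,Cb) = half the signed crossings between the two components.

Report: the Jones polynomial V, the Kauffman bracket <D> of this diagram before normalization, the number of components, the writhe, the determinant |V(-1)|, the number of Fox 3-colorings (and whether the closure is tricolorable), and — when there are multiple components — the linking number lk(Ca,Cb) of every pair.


Jones polynomial: V(x) = x^(-13/2) - x^(-11/2) + x^(-9/2) - 2x^(-7/2) - x^(-3/2)
<D> = A^-9 + 2A^-1 - A^3 + A^7 - A^11; writhe -5
components 2, writhe -5 (9 crossings)
linking number lk(C1,C2) = -1
3-colorings: 9 of 3^9, det 6 — tricolorable
note: det 6 = |V(-1)|; divisible by 3, so tricolorable


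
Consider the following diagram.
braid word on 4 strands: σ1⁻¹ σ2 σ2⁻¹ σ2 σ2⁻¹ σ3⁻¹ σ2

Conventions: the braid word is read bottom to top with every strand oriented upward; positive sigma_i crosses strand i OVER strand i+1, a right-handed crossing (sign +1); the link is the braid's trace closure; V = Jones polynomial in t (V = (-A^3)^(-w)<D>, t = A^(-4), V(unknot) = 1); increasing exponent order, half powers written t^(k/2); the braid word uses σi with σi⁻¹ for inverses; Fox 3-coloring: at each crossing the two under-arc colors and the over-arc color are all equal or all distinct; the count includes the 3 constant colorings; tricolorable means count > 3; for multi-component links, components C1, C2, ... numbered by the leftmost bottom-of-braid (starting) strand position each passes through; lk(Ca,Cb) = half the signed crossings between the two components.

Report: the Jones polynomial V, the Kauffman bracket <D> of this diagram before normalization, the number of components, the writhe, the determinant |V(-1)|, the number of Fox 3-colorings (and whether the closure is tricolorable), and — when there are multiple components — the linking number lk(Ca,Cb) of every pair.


V = 1
<D> = -A^-3 (w = -1)
1 component over 7 crossings, w = -1
3 Fox colorings among 3^7, |V(-1)| = 1: not tricolorable
why: inverse pairs cancel, leaving σ1⁻¹ σ3⁻¹ σ2


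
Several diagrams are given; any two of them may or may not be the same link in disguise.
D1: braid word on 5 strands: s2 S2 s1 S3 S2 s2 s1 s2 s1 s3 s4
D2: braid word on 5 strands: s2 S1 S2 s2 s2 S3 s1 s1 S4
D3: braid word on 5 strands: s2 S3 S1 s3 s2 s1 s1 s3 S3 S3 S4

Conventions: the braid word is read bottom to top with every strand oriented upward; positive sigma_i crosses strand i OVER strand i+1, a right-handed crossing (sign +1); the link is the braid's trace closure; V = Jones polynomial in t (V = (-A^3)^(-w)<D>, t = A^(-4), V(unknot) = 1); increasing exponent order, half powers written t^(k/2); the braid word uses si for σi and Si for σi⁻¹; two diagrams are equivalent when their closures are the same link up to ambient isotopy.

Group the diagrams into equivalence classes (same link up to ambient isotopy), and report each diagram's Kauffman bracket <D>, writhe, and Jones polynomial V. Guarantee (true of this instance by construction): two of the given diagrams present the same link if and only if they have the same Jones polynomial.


equivalence classes: {D1} | {D2, D3}
D1 (bracket -A^-3 + A^5 + A^9 + A^13; 11 crossings at w = +5): V = -t^(1/2) - t^(3/2) - t^(5/2) + t^(9/2)
V(D2) = -t^(1/2) + t^(3/2) - t^(5/2) - t^(9/2)  (w +1, c 9, <D> = A^-15 + A^-7 - A^-3 + A)
V(D3) = -t^(1/2) + t^(3/2) - t^(5/2) - t^(9/2)  [11 crossings, <D> = A^-15 + A^-7 - A^-3 + A, w = +1]
key observation: comparing 3 Jones polynomials yields 2 groups


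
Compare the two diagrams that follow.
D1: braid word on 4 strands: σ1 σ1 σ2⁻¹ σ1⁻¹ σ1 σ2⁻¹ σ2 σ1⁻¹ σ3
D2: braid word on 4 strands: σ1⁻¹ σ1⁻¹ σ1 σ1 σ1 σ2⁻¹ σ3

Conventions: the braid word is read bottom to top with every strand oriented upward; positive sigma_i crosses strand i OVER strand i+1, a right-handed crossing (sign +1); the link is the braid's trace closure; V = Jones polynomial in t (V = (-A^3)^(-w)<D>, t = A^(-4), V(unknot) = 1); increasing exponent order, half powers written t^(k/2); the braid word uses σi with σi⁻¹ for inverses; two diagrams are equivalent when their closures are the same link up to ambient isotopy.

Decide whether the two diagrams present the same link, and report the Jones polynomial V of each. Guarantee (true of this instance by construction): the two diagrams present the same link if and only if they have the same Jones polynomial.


equivalent: yes
D1 (bracket -A^3; 9 crossings at w = +1): V = 1
V(D2) = 1  [7 crossings, <D> = -A^3, w = +1]
observation: from 9 to 7 crossings by R-moves: one link, two diagrams


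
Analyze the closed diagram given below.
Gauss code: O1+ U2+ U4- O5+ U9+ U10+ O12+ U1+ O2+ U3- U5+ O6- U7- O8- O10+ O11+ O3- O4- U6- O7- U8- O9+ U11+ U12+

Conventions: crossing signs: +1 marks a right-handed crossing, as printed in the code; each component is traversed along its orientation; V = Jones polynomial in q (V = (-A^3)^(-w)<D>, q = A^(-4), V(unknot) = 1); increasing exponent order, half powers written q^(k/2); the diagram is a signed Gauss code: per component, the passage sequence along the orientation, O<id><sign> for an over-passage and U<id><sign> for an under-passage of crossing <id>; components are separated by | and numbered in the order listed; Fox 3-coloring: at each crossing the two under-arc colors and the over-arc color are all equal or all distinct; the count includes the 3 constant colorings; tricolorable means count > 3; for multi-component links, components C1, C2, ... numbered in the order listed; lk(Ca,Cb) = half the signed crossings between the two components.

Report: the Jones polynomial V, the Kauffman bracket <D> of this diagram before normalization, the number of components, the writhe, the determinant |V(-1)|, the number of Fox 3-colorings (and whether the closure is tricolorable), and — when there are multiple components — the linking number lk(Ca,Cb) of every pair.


V = -q^-2 + q^-1 - 1 + 3q - 2q^2 + 3q^3 - 2q^4 + q^5 - q^6
<D> = -A^-18 + A^-14 - 2A^-10 + 3A^-6 - 2A^-2 + 3A^2 - A^6 + A^10 - A^14 (w = +2)
1 component over 12 crossings, w = +2
9 Fox colorings among 3^12, |V(-1)| = 15: tricolorable
why: w = +2 (over 12 crossings) is diagram-only; (-A^3)^(-2) removes it from V
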